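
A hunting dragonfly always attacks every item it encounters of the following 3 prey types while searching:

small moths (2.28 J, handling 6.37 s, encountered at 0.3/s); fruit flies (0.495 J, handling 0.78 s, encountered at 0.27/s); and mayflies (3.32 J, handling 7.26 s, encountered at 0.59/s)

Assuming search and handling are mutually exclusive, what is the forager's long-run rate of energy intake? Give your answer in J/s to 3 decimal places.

Energy encountered per unit search time: 0.3×2.28 + 0.27×0.495 + 0.59×3.32 = 2.776 J/s.
Handling time per unit search time: 0.3×6.37 + 0.27×0.78 + 0.59×7.26 = 6.405.
Rate = 2.776/(1 + 6.405) = 0.3749 J/s.

0.375 J/s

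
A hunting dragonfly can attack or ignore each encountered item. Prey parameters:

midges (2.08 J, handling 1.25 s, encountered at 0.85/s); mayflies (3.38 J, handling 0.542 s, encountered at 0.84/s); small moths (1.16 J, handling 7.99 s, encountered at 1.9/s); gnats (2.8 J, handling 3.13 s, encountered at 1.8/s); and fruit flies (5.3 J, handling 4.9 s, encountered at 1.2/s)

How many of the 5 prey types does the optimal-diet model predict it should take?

1

Profitabilities (E/h, J/s): mayflies 6.24, midges 1.66, fruit flies 1.08, gnats 0.895, small moths 0.145. Add prey in this order while the next type's profitability exceeds the intake rate on those already taken.
Rate on top 1: 1.951. midges: 1.66 < 1.951 → exclude; stop.
Optimal diet: mayflies — 1 of 5 types.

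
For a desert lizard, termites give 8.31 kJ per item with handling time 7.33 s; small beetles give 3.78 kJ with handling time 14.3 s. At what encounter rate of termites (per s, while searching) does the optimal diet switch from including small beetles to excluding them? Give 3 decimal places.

0.041 per s

Drop small beetles once their profitability E₂/h₂ falls below the rate achievable on termites alone: E₂/h₂ = λE₁/(1 + λh₁).
Solve for λ: λE₁h₂ = E₂(1 + λh₁) → λ(E₁h₂ − E₂h₁) = E₂ → λ = E₂/(E₁h₂ − E₂h₁).
λ = 3.78/(8.31×14.3 − 3.78×7.33) = 3.78/91.13 = 0.04148 per s.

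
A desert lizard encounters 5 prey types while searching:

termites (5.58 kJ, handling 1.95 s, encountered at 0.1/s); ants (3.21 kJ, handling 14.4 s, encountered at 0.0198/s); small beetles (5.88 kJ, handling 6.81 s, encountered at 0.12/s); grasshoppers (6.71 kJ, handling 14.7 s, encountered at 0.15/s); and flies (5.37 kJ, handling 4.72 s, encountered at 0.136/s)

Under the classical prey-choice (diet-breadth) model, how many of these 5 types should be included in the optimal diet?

Rank by E/h (kJ/s): termites 2.86, flies 1.14, small beetles 0.863, grasshoppers 0.456, ants 0.223. Include each in turn until the next type's E/h falls below the running intake rate.
Rate on top 1: 0.4669. flies: 1.14 > 0.4669 → include.
Rate on top 2: 0.7013. small beetles: 0.863 > 0.7013 → include.
Rate on top 3: 0.7513. grasshoppers: 0.456 < 0.7513 → exclude; stop.
Optimal diet: termites, flies, small beetles — 3 of 5 types.

3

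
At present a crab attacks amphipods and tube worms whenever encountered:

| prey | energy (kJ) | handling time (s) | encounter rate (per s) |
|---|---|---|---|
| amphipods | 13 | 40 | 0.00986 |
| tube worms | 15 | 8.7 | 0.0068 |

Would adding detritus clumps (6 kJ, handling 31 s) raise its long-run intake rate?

Yes

Current rate: (0.00986×13 + 0.0068×15)/(1 + 0.00986×40 + 0.0068×8.7) = 0.1584 kJ/s.
Profitability of detritus clumps: 6/31 = 0.1935 kJ/s.
0.1935 > 0.1584, so adding detritus clumps raises the average — include it.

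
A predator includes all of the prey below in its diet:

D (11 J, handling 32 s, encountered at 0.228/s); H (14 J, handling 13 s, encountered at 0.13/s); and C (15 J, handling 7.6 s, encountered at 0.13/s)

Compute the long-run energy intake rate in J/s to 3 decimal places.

0.572 J/s

R = Σλ_iE_i / (1 + Σλ_ih_i)
Numerator: 0.228×11 + 0.13×14 + 0.13×15 = 6.278
Denominator: 1 + 0.228×32 + 0.13×13 + 0.13×7.6 = 10.97
R = 6.278/10.97 = 0.5721 J/s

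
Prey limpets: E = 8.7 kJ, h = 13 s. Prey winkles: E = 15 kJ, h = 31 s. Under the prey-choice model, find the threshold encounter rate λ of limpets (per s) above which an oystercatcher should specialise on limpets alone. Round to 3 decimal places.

At the threshold, the rate on limpets alone equals the profitability of winkles: λ·8.7/(1 + λ·13) = 15/31 = 0.4839.
Rearranging, λ(8.7 − 0.4839×13) = 0.4839, so λ = 0.4839/2.41 = 0.2008 per s.

0.201 per s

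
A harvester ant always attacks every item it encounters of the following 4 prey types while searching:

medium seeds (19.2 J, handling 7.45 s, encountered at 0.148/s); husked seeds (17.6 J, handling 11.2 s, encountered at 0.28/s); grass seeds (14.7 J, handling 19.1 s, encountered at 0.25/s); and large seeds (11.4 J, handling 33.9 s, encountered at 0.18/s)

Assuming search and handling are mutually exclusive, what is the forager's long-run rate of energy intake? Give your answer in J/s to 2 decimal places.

0.84 J/s

Energy encountered per unit search time: 0.148×19.2 + 0.28×17.6 + 0.25×14.7 + 0.18×11.4 = 13.5 J/s.
Handling time per unit search time: 0.148×7.45 + 0.28×11.2 + 0.25×19.1 + 0.18×33.9 = 15.12.
Rate = 13.5/(1 + 15.12) = 0.8375 J/s.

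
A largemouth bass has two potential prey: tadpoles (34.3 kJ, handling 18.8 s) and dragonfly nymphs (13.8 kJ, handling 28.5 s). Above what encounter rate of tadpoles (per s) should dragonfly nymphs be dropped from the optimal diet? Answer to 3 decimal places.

At the threshold, the rate on tadpoles alone equals the profitability of dragonfly nymphs: λ·34.3/(1 + λ·18.8) = 13.8/28.5 = 0.4842.
Rearranging, λ(34.3 − 0.4842×18.8) = 0.4842, so λ = 0.4842/25.2 = 0.01922 per s.

0.019 per s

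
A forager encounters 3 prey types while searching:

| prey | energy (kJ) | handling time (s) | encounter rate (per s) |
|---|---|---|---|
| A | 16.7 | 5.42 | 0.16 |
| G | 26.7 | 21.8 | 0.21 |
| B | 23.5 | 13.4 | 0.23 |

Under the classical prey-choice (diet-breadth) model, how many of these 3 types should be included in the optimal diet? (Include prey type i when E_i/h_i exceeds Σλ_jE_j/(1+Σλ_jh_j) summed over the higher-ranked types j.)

2

E/h in descending order: A 3.08, B 1.75, G 1.22 kJ/s. The optimal diet is the largest prefix of this list for which every included type satisfies E_i/h_i > R on the types above it.
Rate on top 1: 1.431. B: 1.75 > 1.431 → include.
Rate on top 2: 1.632. G: 1.22 < 1.632 → exclude; stop.
Optimal diet: A, B — 2 of 3 types.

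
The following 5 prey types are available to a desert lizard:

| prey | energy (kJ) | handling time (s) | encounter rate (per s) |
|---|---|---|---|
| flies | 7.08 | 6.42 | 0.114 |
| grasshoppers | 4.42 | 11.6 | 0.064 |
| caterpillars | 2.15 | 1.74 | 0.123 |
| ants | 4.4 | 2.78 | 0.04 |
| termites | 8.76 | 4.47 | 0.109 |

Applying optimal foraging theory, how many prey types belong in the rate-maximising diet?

4

Rank by E/h (kJ/s): termites 1.96, ants 1.58, caterpillars 1.24, flies 1.1, grasshoppers 0.381. Include each in turn until the next type's E/h falls below the running intake rate.
Rate on top 1: 0.642. ants: 1.58 > 0.642 → include.
Rate on top 2: 0.7075. caterpillars: 1.24 > 0.7075 → include.
Rate on top 3: 0.7698. flies: 1.1 > 0.7698 → include.
Rate on top 4: 0.8656. grasshoppers: 0.381 < 0.8656 → exclude; stop.
Optimal diet: termites, ants, caterpillars, flies — 4 of 5 types.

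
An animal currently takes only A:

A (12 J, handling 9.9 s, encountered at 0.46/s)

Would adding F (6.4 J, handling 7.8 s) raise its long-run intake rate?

No

On A alone, R = ΣλE/(1+Σλh) = 5.52/5.554 = 0.9939 J/s.
F: E/h = 6.4/7.8 = 0.8205 J/s.
Since 0.8205 < R, time spent handling F is better spent searching.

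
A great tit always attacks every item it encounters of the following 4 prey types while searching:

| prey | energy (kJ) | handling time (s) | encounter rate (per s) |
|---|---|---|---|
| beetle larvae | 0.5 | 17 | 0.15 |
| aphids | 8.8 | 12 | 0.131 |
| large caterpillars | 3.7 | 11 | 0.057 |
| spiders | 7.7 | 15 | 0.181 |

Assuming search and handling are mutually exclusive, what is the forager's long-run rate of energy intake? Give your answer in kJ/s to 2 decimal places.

0.33 kJ/s

R = (0.15×0.5 + 0.131×8.8 + 0.057×3.7 + 0.181×7.7) / (1 + 0.15×17 + 0.131×12 + 0.057×11 + 0.181×15) = 2.832/8.464 = 0.3346 kJ/s.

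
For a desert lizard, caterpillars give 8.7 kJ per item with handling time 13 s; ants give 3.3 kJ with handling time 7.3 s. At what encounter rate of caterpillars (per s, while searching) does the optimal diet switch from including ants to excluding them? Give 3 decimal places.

The zero-one rule: include ants iff E₂/h₂ > λE₁/(1+λh₁). Equality gives the switch point.
λE₁h₂ = E₂ + λE₂h₁ ⇒ λ = E₂/(E₁h₂ − E₂h₁) = 3.3/(63.51 − 42.9) = 0.1601 per s.

0.160 per s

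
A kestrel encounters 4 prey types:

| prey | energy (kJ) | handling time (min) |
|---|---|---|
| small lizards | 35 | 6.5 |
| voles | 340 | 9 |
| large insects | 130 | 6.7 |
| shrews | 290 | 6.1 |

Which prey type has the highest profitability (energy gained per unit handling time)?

Profitability E/h (kJ/min): small lizards = 35/6.5 = 5.38, voles = 340/9 = 37.8, large insects = 130/6.7 = 19.4, shrews = 290/6.1 = 47.5.
Ranked: shrews > voles > large insects > small lizards.

shrews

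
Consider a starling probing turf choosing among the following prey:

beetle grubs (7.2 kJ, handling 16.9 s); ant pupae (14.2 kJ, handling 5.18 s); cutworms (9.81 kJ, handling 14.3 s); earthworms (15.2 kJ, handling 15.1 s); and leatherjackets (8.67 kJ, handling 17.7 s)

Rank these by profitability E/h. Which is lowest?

beetle grubs

In descending order of E/h:
ant pupae: 14.2/5.18 = 2.74 kJ/s
earthworms: 15.2/15.1 = 1.01 kJ/s
cutworms: 9.81/14.3 = 0.686 kJ/s
leatherjackets: 8.67/17.7 = 0.49 kJ/s
beetle grubs: 7.2/16.9 = 0.426 kJ/s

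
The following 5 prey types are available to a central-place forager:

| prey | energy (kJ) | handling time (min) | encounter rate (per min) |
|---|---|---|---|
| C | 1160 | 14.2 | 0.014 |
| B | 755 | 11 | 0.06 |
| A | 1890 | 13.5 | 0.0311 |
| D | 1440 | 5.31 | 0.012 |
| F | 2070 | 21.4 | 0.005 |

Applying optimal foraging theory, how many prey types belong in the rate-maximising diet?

E/h in descending order: D 271, A 140, F 96.7, C 81.7, B 68.6 kJ/min. The optimal diet is the largest prefix of this list for which every included type satisfies E_i/h_i > R on the types above it.
Rate on top 1: 16.24. A: 140 > 16.24 → include.
Rate on top 2: 51.27. F: 96.7 > 51.27 → include.
Rate on top 3: 54.33. C: 81.7 > 54.33 → include.
Rate on top 4: 57.37. B: 68.6 > 57.37 → include.
Optimal diet: D, A, F, C, B — 5 of 5 types.

5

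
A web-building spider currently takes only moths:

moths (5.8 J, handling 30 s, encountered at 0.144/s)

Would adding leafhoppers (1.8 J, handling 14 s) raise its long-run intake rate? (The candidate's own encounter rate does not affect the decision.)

No

Intake rate on the current diet: R = (0.144×5.8) / (1 + 0.144×30) = 0.8352/5.32 = 0.157 J/s.
leafhoppers: E/h = 1.8/14 = 0.1286 J/s.
Since 0.1286 < R, time spent handling leafhoppers is better spent searching.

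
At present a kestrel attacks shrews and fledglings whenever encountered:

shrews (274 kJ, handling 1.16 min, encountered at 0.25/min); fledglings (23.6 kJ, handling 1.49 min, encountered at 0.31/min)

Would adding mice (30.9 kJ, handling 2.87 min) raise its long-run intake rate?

Current rate: (0.25×274 + 0.31×23.6)/(1 + 0.25×1.16 + 0.31×1.49) = 43.28 kJ/min.
mice: E/h = 30.9/2.87 = 10.77 kJ/min.
10.77 < 43.28, so adding mice would lower the average — exclude it.

No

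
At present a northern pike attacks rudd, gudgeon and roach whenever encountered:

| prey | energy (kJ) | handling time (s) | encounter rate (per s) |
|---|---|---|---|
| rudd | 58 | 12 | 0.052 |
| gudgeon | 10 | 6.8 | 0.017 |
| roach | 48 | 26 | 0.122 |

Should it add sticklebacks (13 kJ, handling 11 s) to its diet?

Current rate: (0.052×58 + 0.017×10 + 0.122×48)/(1 + 0.052×12 + 0.017×6.8 + 0.122×26) = 1.841 kJ/s.
sticklebacks: E/h = 13/11 = 1.182 kJ/s.
Since 1.182 < R, time spent handling sticklebacks is better spent searching.

No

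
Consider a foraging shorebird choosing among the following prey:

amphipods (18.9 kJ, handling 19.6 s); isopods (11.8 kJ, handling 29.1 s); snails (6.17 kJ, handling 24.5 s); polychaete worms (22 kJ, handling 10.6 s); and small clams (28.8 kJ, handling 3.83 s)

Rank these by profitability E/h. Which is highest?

Profitability E/h (kJ/s): amphipods = 18.9/19.6 = 0.964, isopods = 11.8/29.1 = 0.405, snails = 6.17/24.5 = 0.252, polychaete worms = 22/10.6 = 2.08, small clams = 28.8/3.83 = 7.52.
Ranked: small clams > polychaete worms > amphipods > isopods > snails.

small clams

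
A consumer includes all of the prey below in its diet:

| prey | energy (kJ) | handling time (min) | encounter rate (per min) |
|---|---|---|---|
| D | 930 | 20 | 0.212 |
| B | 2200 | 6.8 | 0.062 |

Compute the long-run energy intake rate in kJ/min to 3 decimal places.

Energy encountered per unit search time: 0.212×930 + 0.062×2200 = 333.6 kJ/min.
Handling time per unit search time: 0.212×20 + 0.062×6.8 = 4.662.
Rate = 333.6/(1 + 4.662) = 58.92 kJ/min.

58.916 kJ/min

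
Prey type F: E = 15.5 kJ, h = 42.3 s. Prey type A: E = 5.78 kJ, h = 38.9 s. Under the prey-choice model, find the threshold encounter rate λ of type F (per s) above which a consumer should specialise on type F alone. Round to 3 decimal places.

The zero-one rule: include type A iff E₂/h₂ > λE₁/(1+λh₁). Equality gives the switch point.
λE₁h₂ = E₂ + λE₂h₁ ⇒ λ = E₂/(E₁h₂ − E₂h₁) = 5.78/(602.9 − 244.5) = 0.01612 per s.

0.016 per s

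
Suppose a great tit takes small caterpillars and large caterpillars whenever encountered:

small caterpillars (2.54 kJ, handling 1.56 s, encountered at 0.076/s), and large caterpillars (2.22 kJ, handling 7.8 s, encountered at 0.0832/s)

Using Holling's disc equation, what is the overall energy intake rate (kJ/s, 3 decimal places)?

0.214 kJ/s

R = (0.076×2.54 + 0.0832×2.22) / (1 + 0.076×1.56 + 0.0832×7.8) = 0.3777/1.768 = 0.2137 kJ/s.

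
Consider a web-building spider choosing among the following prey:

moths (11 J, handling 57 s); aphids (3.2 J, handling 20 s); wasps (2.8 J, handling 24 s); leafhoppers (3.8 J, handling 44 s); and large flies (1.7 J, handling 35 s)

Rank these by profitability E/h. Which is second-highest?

In descending order of E/h:
moths: 11/57 = 0.193 J/s
aphids: 3.2/20 = 0.16 J/s
wasps: 2.8/24 = 0.117 J/s
leafhoppers: 3.8/44 = 0.0864 J/s
large flies: 1.7/35 = 0.0486 J/s

aphids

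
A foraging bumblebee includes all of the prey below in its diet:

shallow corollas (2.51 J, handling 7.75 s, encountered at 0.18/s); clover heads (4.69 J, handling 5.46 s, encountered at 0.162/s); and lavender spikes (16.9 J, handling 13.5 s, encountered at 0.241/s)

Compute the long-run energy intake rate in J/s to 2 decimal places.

Energy encountered per unit search time: 0.18×2.51 + 0.162×4.69 + 0.241×16.9 = 5.284 J/s.
Handling time per unit search time: 0.18×7.75 + 0.162×5.46 + 0.241×13.5 = 5.533.
Rate = 5.284/(1 + 5.533) = 0.8089 J/s.

0.81 J/s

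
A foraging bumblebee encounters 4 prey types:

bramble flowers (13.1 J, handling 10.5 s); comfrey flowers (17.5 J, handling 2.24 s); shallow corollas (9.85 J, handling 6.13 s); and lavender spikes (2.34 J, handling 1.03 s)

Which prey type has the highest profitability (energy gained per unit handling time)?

In descending order of E/h:
comfrey flowers: 17.5/2.24 = 7.81 J/s
lavender spikes: 2.34/1.03 = 2.27 J/s
shallow corollas: 9.85/6.13 = 1.61 J/s
bramble flowers: 13.1/10.5 = 1.25 J/s

comfrey flowers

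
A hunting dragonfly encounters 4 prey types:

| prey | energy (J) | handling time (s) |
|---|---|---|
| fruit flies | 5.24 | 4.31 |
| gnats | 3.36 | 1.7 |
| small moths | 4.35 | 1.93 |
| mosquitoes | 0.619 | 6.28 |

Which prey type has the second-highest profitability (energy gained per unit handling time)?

Profitability E/h (J/s): fruit flies = 5.24/4.31 = 1.22, gnats = 3.36/1.7 = 1.98, small moths = 4.35/1.93 = 2.25, mosquitoes = 0.619/6.28 = 0.0986.
Ranked: small moths > gnats > fruit flies > mosquitoes.

gnats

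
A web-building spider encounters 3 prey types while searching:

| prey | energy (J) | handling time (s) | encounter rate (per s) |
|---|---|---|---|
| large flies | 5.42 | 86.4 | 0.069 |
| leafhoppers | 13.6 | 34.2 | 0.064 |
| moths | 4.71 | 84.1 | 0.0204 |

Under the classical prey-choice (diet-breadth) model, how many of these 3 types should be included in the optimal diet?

1

E/h in descending order: leafhoppers 0.398, large flies 0.0627, moths 0.056 J/s. The optimal diet is the largest prefix of this list for which every included type satisfies E_i/h_i > R on the types above it.
Rate on top 1: 0.273. large flies: 0.0627 < 0.273 → exclude; stop.
Optimal diet: leafhoppers — 1 of 3 types.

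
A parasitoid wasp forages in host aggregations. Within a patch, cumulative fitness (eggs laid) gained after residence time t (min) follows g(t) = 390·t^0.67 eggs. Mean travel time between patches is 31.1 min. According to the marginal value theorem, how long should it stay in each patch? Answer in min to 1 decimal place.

63.1 min

Maximise g(t)/(T+t): set derivative to zero → g'(t)(T+t) = g(t).
g'(t) = 0.67·390·t^-0.33. Setting 0.67·390·t^-0.33 = 390·t^0.67/(31.1+t) gives 0.67(31.1+t) = t, so 0.33·t = 0.67×31.1.
t* = 0.67×31.1/0.33 = 63.14 min.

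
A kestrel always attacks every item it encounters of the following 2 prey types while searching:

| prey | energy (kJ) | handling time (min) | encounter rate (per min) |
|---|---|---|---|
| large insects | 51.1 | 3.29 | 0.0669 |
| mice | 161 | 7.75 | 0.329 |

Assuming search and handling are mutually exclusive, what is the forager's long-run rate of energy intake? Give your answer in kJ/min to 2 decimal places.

R = (0.0669×51.1 + 0.329×161) / (1 + 0.0669×3.29 + 0.329×7.75) = 56.39/3.77 = 14.96 kJ/min.

14.96 kJ/min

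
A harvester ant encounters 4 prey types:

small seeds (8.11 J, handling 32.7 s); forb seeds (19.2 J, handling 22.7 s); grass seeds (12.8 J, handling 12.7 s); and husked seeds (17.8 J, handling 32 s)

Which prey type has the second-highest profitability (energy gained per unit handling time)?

In descending order of E/h:
grass seeds: 12.8/12.7 = 1.01 J/s
forb seeds: 19.2/22.7 = 0.846 J/s
husked seeds: 17.8/32 = 0.556 J/s
small seeds: 8.11/32.7 = 0.248 J/s

forb seeds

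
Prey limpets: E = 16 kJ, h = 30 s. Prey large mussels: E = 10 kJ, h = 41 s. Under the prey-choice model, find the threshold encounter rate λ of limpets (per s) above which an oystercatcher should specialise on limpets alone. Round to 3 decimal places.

At the threshold, the rate on limpets alone equals the profitability of large mussels: λ·16/(1 + λ·30) = 10/41 = 0.2439.
Rearranging, λ(16 − 0.2439×30) = 0.2439, so λ = 0.2439/8.683 = 0.02809 per s.

0.028 per s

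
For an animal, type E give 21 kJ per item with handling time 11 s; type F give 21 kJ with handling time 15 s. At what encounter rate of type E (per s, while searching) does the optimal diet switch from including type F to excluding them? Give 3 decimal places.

Drop type F once their profitability E₂/h₂ falls below the rate achievable on type E alone: E₂/h₂ = λE₁/(1 + λh₁).
Solve for λ: λE₁h₂ = E₂(1 + λh₁) → λ(E₁h₂ − E₂h₁) = E₂ → λ = E₂/(E₁h₂ − E₂h₁).
λ = 21/(21×15 − 21×11) = 21/84 = 0.25 per s.

0.250 per s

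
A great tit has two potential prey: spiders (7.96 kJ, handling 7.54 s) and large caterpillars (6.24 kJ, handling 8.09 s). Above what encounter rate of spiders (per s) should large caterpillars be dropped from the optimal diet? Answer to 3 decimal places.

The zero-one rule: include large caterpillars iff E₂/h₂ > λE₁/(1+λh₁). Equality gives the switch point.
λE₁h₂ = E₂ + λE₂h₁ ⇒ λ = E₂/(E₁h₂ − E₂h₁) = 6.24/(64.4 − 47.05) = 0.3597 per s.

0.360 per s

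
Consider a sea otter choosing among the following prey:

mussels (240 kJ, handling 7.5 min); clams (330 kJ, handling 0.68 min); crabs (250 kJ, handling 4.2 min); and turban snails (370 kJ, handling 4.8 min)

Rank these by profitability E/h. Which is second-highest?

turban snails

Profitability E/h (kJ/min): mussels = 240/7.5 = 32, clams = 330/0.68 = 485, crabs = 250/4.2 = 59.5, turban snails = 370/4.8 = 77.1.
Ranked: clams > turban snails > crabs > mussels.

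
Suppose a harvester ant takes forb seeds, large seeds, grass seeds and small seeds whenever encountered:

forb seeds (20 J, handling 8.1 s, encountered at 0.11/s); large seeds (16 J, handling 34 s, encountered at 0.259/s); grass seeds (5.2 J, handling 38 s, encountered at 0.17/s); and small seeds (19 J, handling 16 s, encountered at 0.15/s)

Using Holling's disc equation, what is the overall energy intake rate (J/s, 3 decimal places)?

R = (0.11×20 + 0.259×16 + 0.17×5.2 + 0.15×19) / (1 + 0.11×8.1 + 0.259×34 + 0.17×38 + 0.15×16) = 10.08/19.56 = 0.5153 J/s.

0.515 J/s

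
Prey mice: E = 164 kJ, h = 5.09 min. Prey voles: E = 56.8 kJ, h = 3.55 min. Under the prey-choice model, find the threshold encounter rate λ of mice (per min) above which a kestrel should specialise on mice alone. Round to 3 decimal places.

0.194 per min

The zero-one rule: include voles iff E₂/h₂ > λE₁/(1+λh₁). Equality gives the switch point.
λE₁h₂ = E₂ + λE₂h₁ ⇒ λ = E₂/(E₁h₂ − E₂h₁) = 56.8/(582.2 − 289.1) = 0.1938 per min.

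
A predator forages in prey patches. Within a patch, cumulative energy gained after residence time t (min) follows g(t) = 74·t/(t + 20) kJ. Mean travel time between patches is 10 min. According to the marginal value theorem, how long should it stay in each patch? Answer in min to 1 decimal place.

By the marginal value theorem, leave when the instantaneous gain rate g'(t) equals the habitat-wide average g(t)/(T + t).
g'(t) = 74·20/(t + 20)². Setting 74·20/(t+20)² = 74t/[(t+20)(10+t)] gives 20(10+t) = t(t+20), so t² = 20×10 = 200.
t* = √200 = 14.14 min.

14.1 min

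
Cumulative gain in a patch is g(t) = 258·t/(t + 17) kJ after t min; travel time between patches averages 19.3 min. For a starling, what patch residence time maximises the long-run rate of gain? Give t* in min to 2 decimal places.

By the marginal value theorem, leave when the instantaneous gain rate g'(t) equals the habitat-wide average g(t)/(T + t).
g'(t) = 258·17/(t + 17)². Setting 258·17/(t+17)² = 258t/[(t+17)(19.3+t)] gives 17(19.3+t) = t(t+17), so t² = 17×19.3 = 328.1.
t* = √328.1 = 18.11 min.

18.11 min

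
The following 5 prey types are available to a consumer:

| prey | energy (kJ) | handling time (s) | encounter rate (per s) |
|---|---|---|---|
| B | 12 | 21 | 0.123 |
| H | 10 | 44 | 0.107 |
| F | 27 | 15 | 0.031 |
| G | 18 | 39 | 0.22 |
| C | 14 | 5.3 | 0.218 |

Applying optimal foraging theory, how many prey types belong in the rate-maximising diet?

Profitabilities (E/h, kJ/s): C 2.64, F 1.8, B 0.571, G 0.462, H 0.227. Add prey in this order while the next type's profitability exceeds the intake rate on those already taken.
Rate on top 1: 1.416. F: 1.8 > 1.416 → include.
Rate on top 2: 1.484. B: 0.571 < 1.484 → exclude; stop.
Optimal diet: C, F — 2 of 5 types.

2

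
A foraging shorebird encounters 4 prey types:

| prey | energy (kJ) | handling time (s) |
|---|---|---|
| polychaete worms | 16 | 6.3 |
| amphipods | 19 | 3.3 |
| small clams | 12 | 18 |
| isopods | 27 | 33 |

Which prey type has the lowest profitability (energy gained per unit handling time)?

In descending order of E/h:
amphipods: 19/3.3 = 5.76 kJ/s
polychaete worms: 16/6.3 = 2.54 kJ/s
isopods: 27/33 = 0.818 kJ/s
small clams: 12/18 = 0.667 kJ/s

small clams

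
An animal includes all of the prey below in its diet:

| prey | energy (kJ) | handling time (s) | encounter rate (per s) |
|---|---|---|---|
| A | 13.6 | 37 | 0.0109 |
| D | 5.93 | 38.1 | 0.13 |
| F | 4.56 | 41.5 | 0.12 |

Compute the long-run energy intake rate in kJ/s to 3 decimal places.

0.129 kJ/s

R = (0.0109×13.6 + 0.13×5.93 + 0.12×4.56) / (1 + 0.0109×37 + 0.13×38.1 + 0.12×41.5) = 1.466/11.34 = 0.1293 kJ/s.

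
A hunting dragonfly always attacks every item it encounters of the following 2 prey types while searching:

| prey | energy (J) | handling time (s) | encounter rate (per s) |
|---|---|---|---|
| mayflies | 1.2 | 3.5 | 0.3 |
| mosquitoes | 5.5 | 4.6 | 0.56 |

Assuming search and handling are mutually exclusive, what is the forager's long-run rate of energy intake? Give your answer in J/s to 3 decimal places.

0.744 J/s

R = (0.3×1.2 + 0.56×5.5) / (1 + 0.3×3.5 + 0.56×4.6) = 3.44/4.626 = 0.7436 J/s.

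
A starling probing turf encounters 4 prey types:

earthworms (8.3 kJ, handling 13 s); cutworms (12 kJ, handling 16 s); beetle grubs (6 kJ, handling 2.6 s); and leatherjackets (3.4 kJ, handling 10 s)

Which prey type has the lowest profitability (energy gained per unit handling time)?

leatherjackets

Profitability E/h (kJ/s): earthworms = 8.3/13 = 0.638, cutworms = 12/16 = 0.75, beetle grubs = 6/2.6 = 2.31, leatherjackets = 3.4/10 = 0.34.
Ranked: beetle grubs > cutworms > earthworms > leatherjackets.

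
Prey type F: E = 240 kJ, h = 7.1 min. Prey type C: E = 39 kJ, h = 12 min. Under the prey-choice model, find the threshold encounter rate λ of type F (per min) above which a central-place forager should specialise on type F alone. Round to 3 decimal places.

At the threshold, the rate on type F alone equals the profitability of type C: λ·240/(1 + λ·7.1) = 39/12 = 3.25.
Rearranging, λ(240 − 3.25×7.1) = 3.25, so λ = 3.25/216.9 = 0.01498 per min.

0.015 per min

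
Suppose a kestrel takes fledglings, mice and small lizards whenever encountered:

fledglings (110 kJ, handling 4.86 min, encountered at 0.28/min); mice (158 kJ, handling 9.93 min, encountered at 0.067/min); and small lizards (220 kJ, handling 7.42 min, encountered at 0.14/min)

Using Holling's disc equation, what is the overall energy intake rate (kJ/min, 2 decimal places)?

17.76 kJ/min

R = (0.28×110 + 0.067×158 + 0.14×220) / (1 + 0.28×4.86 + 0.067×9.93 + 0.14×7.42) = 72.19/4.065 = 17.76 kJ/min.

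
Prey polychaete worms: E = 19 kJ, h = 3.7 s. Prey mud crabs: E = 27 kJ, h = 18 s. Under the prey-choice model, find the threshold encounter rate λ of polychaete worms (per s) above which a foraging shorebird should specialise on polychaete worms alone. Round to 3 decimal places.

0.112 per s

The zero-one rule: include mud crabs iff E₂/h₂ > λE₁/(1+λh₁). Equality gives the switch point.
λE₁h₂ = E₂ + λE₂h₁ ⇒ λ = E₂/(E₁h₂ − E₂h₁) = 27/(342 − 99.9) = 0.1115 per s.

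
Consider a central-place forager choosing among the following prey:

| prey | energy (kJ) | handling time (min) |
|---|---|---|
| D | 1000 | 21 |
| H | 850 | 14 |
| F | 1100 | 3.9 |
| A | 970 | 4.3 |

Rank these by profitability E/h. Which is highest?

F

In descending order of E/h:
F: 1100/3.9 = 282 kJ/min
A: 970/4.3 = 226 kJ/min
H: 850/14 = 60.7 kJ/min
D: 1000/21 = 47.6 kJ/min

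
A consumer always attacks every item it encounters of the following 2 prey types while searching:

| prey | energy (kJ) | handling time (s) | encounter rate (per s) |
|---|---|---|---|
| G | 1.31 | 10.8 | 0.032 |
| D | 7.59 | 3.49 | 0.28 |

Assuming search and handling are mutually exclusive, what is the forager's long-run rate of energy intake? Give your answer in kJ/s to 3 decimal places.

R = (0.032×1.31 + 0.28×7.59) / (1 + 0.032×10.8 + 0.28×3.49) = 2.167/2.323 = 0.933 kJ/s.

0.933 kJ/s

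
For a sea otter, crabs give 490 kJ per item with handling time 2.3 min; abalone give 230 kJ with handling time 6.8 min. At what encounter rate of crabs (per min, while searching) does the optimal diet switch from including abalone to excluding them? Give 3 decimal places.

0.082 per min

The zero-one rule: include abalone iff E₂/h₂ > λE₁/(1+λh₁). Equality gives the switch point.
λE₁h₂ = E₂ + λE₂h₁ ⇒ λ = E₂/(E₁h₂ − E₂h₁) = 230/(3332 − 529) = 0.08205 per min.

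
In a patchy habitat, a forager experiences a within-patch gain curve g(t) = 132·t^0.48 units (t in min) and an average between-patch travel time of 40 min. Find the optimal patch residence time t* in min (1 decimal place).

36.9 min

Maximise g(t)/(T+t): set derivative to zero → g'(t)(T+t) = g(t).
g'(t) = 0.48·132·t^-0.52. Setting 0.48·132·t^-0.52 = 132·t^0.48/(40+t) gives 0.48(40+t) = t, so 0.52·t = 0.48×40.
t* = 0.48×40/0.52 = 36.92 min.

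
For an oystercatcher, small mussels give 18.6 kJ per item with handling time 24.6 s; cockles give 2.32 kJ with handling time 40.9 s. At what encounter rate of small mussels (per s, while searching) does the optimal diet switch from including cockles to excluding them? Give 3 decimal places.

0.003 per s

Drop cockles once their profitability E₂/h₂ falls below the rate achievable on small mussels alone: E₂/h₂ = λE₁/(1 + λh₁).
Solve for λ: λE₁h₂ = E₂(1 + λh₁) → λ(E₁h₂ − E₂h₁) = E₂ → λ = E₂/(E₁h₂ − E₂h₁).
λ = 2.32/(18.6×40.9 − 2.32×24.6) = 2.32/703.7 = 0.003297 per s.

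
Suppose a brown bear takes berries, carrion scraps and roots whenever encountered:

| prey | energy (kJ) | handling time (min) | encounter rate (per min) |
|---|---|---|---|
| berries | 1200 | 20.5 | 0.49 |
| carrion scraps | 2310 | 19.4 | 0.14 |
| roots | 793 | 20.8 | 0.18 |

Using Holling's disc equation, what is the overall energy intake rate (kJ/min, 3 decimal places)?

60.219 kJ/min

R = Σλ_iE_i / (1 + Σλ_ih_i)
Numerator: 0.49×1200 + 0.14×2310 + 0.18×793 = 1054
Denominator: 1 + 0.49×20.5 + 0.14×19.4 + 0.18×20.8 = 17.5
R = 1054/17.5 = 60.22 kJ/min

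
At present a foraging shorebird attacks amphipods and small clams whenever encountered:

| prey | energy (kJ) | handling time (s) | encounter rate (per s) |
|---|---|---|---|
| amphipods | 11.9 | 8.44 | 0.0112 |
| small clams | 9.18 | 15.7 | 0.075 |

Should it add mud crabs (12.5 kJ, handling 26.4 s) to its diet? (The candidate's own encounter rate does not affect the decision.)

Intake rate on the current diet: R = (0.0112×11.9 + 0.075×9.18) / (1 + 0.0112×8.44 + 0.075×15.7) = 0.8218/2.272 = 0.3617 kJ/s.
Profitability of mud crabs: 12.5/26.4 = 0.4735 kJ/s.
Since 0.4735 > R, including mud crabs increases the long-run rate.

Yes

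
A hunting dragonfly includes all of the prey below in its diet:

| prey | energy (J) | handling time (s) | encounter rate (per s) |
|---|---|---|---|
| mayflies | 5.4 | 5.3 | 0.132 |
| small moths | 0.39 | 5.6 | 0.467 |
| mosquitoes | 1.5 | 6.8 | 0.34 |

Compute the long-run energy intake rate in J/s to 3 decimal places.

0.212 J/s

Energy encountered per unit search time: 0.132×5.4 + 0.467×0.39 + 0.34×1.5 = 1.405 J/s.
Handling time per unit search time: 0.132×5.3 + 0.467×5.6 + 0.34×6.8 = 5.627.
Rate = 1.405/(1 + 5.627) = 0.212 J/s.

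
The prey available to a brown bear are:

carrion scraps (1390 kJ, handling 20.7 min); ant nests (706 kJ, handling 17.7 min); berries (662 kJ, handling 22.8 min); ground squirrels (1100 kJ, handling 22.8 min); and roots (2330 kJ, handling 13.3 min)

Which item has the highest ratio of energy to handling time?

roots

In descending order of E/h:
roots: 2330/13.3 = 175 kJ/min
carrion scraps: 1390/20.7 = 67.1 kJ/min
ground squirrels: 1100/22.8 = 48.2 kJ/min
ant nests: 706/17.7 = 39.9 kJ/min
berries: 662/22.8 = 29 kJ/min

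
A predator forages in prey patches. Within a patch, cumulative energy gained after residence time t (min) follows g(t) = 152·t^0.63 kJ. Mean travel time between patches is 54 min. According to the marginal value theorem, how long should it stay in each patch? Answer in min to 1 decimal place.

91.9 min

By the marginal value theorem, leave when the instantaneous gain rate g'(t) equals the habitat-wide average g(t)/(T + t).
g'(t) = 0.63·152·t^-0.37. Setting 0.63·152·t^-0.37 = 152·t^0.63/(54+t) gives 0.63(54+t) = t, so 0.37·t = 0.63×54.
t* = 0.63×54/0.37 = 91.95 min.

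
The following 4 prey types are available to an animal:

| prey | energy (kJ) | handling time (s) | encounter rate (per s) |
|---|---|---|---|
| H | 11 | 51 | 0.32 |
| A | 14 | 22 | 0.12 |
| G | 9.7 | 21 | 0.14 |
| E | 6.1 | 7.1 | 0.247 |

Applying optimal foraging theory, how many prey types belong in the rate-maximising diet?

Profitabilities (E/h, kJ/s): E 0.859, A 0.636, G 0.462, H 0.216. Add prey in this order while the next type's profitability exceeds the intake rate on those already taken.
Rate on top 1: 0.5472. A: 0.636 > 0.5472 → include.
Rate on top 2: 0.5908. G: 0.462 < 0.5908 → exclude; stop.
Optimal diet: E, A — 2 of 4 types.

2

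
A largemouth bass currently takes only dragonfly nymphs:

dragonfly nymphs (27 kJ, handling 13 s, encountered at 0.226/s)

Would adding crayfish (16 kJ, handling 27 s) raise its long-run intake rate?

No

On dragonfly nymphs alone, R = ΣλE/(1+Σλh) = 6.102/3.938 = 1.55 kJ/s.
crayfish: E/h = 16/27 = 0.5926 kJ/s.
0.5926 < 1.55, so adding crayfish would lower the average — exclude it.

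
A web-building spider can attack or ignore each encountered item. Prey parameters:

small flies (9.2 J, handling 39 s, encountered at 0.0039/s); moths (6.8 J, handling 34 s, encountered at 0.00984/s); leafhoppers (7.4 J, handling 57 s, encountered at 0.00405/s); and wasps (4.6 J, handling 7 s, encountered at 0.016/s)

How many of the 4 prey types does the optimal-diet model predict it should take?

4

E/h in descending order: wasps 0.657, small flies 0.236, moths 0.2, leafhoppers 0.13 J/s. The optimal diet is the largest prefix of this list for which every included type satisfies E_i/h_i > R on the types above it.
Rate on top 1: 0.06619. small flies: 0.236 > 0.06619 → include.
Rate on top 2: 0.08661. moths: 0.2 > 0.08661 → include.
Rate on top 3: 0.1103. leafhoppers: 0.13 > 0.1103 → include.
Optimal diet: wasps, small flies, moths, leafhoppers — 4 of 4 types.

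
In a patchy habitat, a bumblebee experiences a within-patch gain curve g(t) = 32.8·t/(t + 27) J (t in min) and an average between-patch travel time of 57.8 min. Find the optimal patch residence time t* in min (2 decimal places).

39.50 min

By the marginal value theorem, leave when the instantaneous gain rate g'(t) equals the habitat-wide average g(t)/(T + t).
g'(t) = 32.8·27/(t + 27)². Setting 32.8·27/(t+27)² = 32.8t/[(t+27)(57.8+t)] gives 27(57.8+t) = t(t+27), so t² = 27×57.8 = 1561.
t* = √1561 = 39.5 min.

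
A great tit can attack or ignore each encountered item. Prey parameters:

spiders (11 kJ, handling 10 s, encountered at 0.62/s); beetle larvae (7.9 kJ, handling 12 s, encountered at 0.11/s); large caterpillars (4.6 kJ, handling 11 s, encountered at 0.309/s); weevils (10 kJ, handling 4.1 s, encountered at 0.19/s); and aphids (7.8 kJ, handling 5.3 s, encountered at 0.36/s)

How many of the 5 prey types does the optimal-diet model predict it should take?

2

Rank by E/h (kJ/s): weevils 2.44, aphids 1.47, spiders 1.1, beetle larvae 0.658, large caterpillars 0.418. Include each in turn until the next type's E/h falls below the running intake rate.
Rate on top 1: 1.068. aphids: 1.47 > 1.068 → include.
Rate on top 2: 1.277. spiders: 1.1 < 1.277 → exclude; stop.
Optimal diet: weevils, aphids — 2 of 5 types.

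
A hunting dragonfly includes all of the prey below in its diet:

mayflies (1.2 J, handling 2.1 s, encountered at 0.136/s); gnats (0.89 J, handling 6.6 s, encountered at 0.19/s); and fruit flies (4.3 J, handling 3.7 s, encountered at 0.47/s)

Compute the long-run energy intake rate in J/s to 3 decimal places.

0.550 J/s

R = Σλ_iE_i / (1 + Σλ_ih_i)
Numerator: 0.136×1.2 + 0.19×0.89 + 0.47×4.3 = 2.353
Denominator: 1 + 0.136×2.1 + 0.19×6.6 + 0.47×3.7 = 4.279
R = 2.353/4.279 = 0.55 J/s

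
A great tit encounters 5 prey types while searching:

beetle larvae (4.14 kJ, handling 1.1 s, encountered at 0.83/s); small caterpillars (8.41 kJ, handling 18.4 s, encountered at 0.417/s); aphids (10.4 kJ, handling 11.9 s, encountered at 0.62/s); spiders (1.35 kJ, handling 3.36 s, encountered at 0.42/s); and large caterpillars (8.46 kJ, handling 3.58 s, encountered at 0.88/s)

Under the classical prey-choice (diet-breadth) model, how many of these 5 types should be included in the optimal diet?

E/h in descending order: beetle larvae 3.76, large caterpillars 2.36, aphids 0.874, small caterpillars 0.457, spiders 0.402 kJ/s. The optimal diet is the largest prefix of this list for which every included type satisfies E_i/h_i > R on the types above it.
Rate on top 1: 1.796. large caterpillars: 2.36 > 1.796 → include.
Rate on top 2: 2.149. aphids: 0.874 < 2.149 → exclude; stop.
Optimal diet: beetle larvae, large caterpillars — 2 of 5 types.

2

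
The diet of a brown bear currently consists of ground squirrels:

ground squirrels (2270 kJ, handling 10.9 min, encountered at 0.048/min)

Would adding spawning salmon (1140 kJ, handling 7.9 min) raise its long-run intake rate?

On ground squirrels alone, R = ΣλE/(1+Σλh) = 109/1.523 = 71.53 kJ/min.
Profitability of spawning salmon: 1140/7.9 = 144.3 kJ/min.
144.3 > 71.53, so adding spawning salmon raises the average — include it.

Yes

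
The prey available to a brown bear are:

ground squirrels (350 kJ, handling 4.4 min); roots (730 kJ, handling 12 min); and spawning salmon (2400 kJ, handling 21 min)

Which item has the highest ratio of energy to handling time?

spawning salmon

Profitability E/h (kJ/min): ground squirrels = 350/4.4 = 79.5, roots = 730/12 = 60.8, spawning salmon = 2400/21 = 114.
Ranked: spawning salmon > ground squirrels > roots.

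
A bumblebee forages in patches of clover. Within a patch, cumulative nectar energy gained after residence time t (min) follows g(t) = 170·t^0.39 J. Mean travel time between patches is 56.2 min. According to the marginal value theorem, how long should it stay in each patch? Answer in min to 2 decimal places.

Optimal t* satisfies g'(t*) = g(t*)/(T + t*).
g'(t) = 0.39·170·t^-0.61. Setting 0.39·170·t^-0.61 = 170·t^0.39/(56.2+t) gives 0.39(56.2+t) = t, so 0.61·t = 0.39×56.2.
t* = 0.39×56.2/0.61 = 35.93 min.

35.93 min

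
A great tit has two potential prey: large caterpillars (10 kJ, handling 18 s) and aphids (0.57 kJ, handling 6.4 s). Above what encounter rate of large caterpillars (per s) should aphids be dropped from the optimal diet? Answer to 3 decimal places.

0.011 per s

The zero-one rule: include aphids iff E₂/h₂ > λE₁/(1+λh₁). Equality gives the switch point.
λE₁h₂ = E₂ + λE₂h₁ ⇒ λ = E₂/(E₁h₂ − E₂h₁) = 0.57/(64 − 10.26) = 0.01061 per s.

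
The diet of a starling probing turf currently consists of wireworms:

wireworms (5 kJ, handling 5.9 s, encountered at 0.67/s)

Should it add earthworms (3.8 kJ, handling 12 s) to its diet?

Current rate: (0.67×5)/(1 + 0.67×5.9) = 0.6764 kJ/s.
Profitability of earthworms: 3.8/12 = 0.3167 kJ/s.
0.3167 < 0.6764, so adding earthworms would lower the average — exclude it.

No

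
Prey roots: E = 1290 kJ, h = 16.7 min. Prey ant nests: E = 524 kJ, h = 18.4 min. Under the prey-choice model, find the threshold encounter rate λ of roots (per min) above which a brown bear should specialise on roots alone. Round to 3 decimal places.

0.035 per min

Drop ant nests once their profitability E₂/h₂ falls below the rate achievable on roots alone: E₂/h₂ = λE₁/(1 + λh₁).
Solve for λ: λE₁h₂ = E₂(1 + λh₁) → λ(E₁h₂ − E₂h₁) = E₂ → λ = E₂/(E₁h₂ − E₂h₁).
λ = 524/(1290×18.4 − 524×16.7) = 524/1.499e+04 = 0.03497 per min.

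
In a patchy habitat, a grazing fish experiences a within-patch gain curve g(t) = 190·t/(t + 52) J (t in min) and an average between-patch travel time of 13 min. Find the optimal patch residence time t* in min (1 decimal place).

26.0 min

By the marginal value theorem, leave when the instantaneous gain rate g'(t) equals the habitat-wide average g(t)/(T + t).
g'(t) = 190·52/(t + 52)². Setting 190·52/(t+52)² = 190t/[(t+52)(13+t)] gives 52(13+t) = t(t+52), so t² = 52×13 = 676.
t* = √676 = 26 min.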